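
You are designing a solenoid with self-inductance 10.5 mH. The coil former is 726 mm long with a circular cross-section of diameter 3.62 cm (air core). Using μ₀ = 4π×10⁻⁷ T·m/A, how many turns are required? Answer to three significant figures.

A = π(d/2)² = π(1.810×10^-2 m)² = 1.029×10^-3 m².
From L = μ₀N²A/ℓ, N = √(Lℓ / (μ₀A)).
N = √[(1.050×10^-2)(0.726) / ((4π×10⁻⁷)×1.029×10^-3)] = √(5.894×10^6) ≈ 2427.8.

N ≈ 2430 turns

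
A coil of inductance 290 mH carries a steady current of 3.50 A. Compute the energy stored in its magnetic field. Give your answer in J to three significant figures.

Stored magnetic energy: U = ½LI².
U = ½(0.29 H)(3.50 A)² = 1.776 J.

U ≈ 1.78 J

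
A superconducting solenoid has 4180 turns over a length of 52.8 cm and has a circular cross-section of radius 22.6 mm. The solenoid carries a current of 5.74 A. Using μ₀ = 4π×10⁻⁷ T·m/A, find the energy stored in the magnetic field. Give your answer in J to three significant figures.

A = πr² = π(2.260×10^-2 m)² = 1.6046×10^-3 m².
L = μ₀N²A/ℓ = (4π×10⁻⁷)(4180)²(1.6046×10^-3)/(0.528) = 6.673×10^-2 H.
U = ½LI² = ½(6.673×10^-2)(5.74)² = 1.099 J.

U ≈ 1.10 J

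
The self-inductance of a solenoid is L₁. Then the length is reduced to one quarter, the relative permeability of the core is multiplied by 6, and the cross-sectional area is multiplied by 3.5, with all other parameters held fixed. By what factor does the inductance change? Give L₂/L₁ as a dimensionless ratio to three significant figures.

L₂/L₁ = 84.0

For a solenoid, L ∝ μᵣN²A/ℓ.
L₂/L₁ = (0.25)^-1 × (6) × (3.5) = 84.0.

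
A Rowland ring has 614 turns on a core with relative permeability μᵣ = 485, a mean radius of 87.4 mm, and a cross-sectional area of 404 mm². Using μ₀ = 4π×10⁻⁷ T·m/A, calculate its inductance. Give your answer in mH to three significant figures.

L ≈ 169 mH

For a thin toroid, L = μ₀μᵣN²A/(2πR).
L = (4π×10⁻⁷)(485)(614)²(4.040×10^-4) / (2π×8.740×10^-2 m) = 0.169 H.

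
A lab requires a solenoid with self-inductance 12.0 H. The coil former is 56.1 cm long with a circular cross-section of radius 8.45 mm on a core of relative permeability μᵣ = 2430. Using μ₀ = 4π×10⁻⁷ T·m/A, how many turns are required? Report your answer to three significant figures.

A = πr² = π(8.450×10^-3 m)² = 2.243×10^-4 m².
From L = μ₀μᵣN²A/ℓ, N = √(Lℓ / (μ₀μᵣA)).
N = √[(12)(0.561) / ((4π×10⁻⁷)(2430)×2.243×10^-4)] = √(9.828×10^6) ≈ 3134.96.

N ≈ 3130 turns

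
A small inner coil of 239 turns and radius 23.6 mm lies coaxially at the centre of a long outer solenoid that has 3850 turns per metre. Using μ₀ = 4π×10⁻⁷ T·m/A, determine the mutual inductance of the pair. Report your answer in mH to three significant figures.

The outer solenoid produces a uniform field B₁ = μ₀n₁I₁ across the inner coil,
so the flux linkage is N₂Φ = N₂B₁A₂ = μ₀n₁N₂A₂·I₁, giving M = μ₀n₁N₂A₂.
A₂ = πr² = π(2.360×10^-2 m)² = 1.750×10^-3 m².
M = (4π×10⁻⁷)(3850)(239)(1.750×10^-3) = 2.023×10^-3 H.

M ≈ 2.02 mH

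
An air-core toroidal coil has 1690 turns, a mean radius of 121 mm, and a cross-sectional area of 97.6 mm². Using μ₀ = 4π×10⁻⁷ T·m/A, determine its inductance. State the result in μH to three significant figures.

For a thin toroid, L = μ₀N²A/(2πR).
L = (4π×10⁻⁷)(1690)²(9.760×10^-5) / (2π×0.121 m) = 4.608×10^-4 H.

L ≈ 461 μH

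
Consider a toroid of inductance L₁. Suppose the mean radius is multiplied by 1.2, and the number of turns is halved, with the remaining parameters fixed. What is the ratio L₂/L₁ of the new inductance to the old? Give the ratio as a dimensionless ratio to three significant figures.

L₂/L₁ = 0.208

For a toroid, L ∝ μᵣN²A/R.
L₂/L₁ = (1.2)^-1 × (0.5)^2 = 0.208.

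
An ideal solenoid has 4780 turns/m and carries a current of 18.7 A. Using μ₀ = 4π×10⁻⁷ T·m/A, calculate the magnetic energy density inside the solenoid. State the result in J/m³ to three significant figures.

B = μ₀nI = (4π×10⁻⁷)(4.780×10^3)(18.7) = 0.1123 T.
u = B²/(2μ₀) = (0.1123)²/(2×4π×10⁻⁷) = 5.020×10^3 J/m³.

u ≈ 5020 J/m³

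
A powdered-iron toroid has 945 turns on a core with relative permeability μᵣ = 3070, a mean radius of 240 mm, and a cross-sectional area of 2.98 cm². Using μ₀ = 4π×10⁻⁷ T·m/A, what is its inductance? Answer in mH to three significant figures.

For a thin toroid, L = μ₀μᵣN²A/(2πR).
L = (4π×10⁻⁷)(3070)(945)²(2.980×10^-4) / (2π×0.24 m) = 0.6808 H.

L ≈ 681 mH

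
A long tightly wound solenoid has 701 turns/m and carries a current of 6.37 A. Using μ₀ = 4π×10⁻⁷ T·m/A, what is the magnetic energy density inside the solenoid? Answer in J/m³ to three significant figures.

u ≈ 12.5 J/m³

B = μ₀nI = (4π×10⁻⁷)(701)(6.37) = 5.611×10^-3 T.
u = B²/(2μ₀) = (5.611×10^-3)²/(2×4π×10⁻⁷) = 12.53 J/m³.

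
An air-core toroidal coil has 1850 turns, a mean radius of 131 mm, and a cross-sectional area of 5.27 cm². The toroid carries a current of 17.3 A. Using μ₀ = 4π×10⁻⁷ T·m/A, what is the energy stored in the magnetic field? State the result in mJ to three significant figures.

U ≈ 412 mJ

L = μ₀N²A/(2πR) = (4π×10⁻⁷)(1850)²(5.270×10^-4)/(2π×0.131) = 2.754×10^-3 H.
U = ½LI² = ½(2.754×10^-3)(17.3)² = 0.4121 J.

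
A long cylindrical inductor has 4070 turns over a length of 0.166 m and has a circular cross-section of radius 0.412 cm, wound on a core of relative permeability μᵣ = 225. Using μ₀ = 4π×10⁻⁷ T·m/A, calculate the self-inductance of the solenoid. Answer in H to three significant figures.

L ≈ 1.50 H

A = πr² = π(4.120×10^-3 m)² = 5.333×10^-5 m².
For a long solenoid, L = μ₀μᵣN²A/ℓ.
L = (4π×10⁻⁷)(225)(4070)²(5.333×10^-5)/(0.166 m) = 1.5046 H.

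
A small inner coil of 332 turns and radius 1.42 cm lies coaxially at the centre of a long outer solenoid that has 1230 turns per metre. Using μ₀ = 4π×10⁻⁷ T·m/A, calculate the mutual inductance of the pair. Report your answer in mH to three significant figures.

M ≈ 0.325 mH

The outer solenoid produces a uniform field B₁ = μ₀n₁I₁ across the inner coil,
so the flux linkage is N₂Φ = N₂B₁A₂ = μ₀n₁N₂A₂·I₁, giving M = μ₀n₁N₂A₂.
A₂ = πr² = π(1.420×10^-2 m)² = 6.3347×10^-4 m².
M = (4π×10⁻⁷)(1230)(332)(6.3347×10^-4) = 3.251×10^-4 H.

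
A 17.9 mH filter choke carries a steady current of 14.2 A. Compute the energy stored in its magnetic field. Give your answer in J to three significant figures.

Stored magnetic energy: U = ½LI².
U = ½(1.790×10^-2 H)(14.2 A)² = 1.8047 J.

U ≈ 1.80 J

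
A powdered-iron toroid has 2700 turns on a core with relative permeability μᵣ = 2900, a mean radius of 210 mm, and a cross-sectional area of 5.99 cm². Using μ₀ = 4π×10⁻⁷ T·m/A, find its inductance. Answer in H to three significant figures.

For a thin toroid, L = μ₀μᵣN²A/(2πR).
L = (4π×10⁻⁷)(2900)(2700)²(5.990×10^-4) / (2π×0.21 m) = 12.06 H.

L ≈ 12.1 H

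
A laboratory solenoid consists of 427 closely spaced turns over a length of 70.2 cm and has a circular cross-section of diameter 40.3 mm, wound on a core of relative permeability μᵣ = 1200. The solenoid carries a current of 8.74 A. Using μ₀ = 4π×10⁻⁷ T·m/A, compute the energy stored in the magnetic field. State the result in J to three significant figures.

U ≈ 19.1 J

A = π(d/2)² = π(2.015×10^-2 m)² = 1.276×10^-3 m².
L = μ₀μᵣN²A/ℓ = (4π×10⁻⁷)(1200)(427)²(1.276×10^-3)/(0.702) = 0.4996 H.
U = ½LI² = ½(0.4996)(8.74)² = 19.08 J.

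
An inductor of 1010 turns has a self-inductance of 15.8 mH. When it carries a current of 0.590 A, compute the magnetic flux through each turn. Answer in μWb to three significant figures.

From L = NΦ_B/I, the flux per turn is Φ_B = LI/N.
Φ_B = (1.580×10^-2 H)(0.590 A)/1010 = 9.230×10^-6 Wb.

Φ_B ≈ 9.23 μWb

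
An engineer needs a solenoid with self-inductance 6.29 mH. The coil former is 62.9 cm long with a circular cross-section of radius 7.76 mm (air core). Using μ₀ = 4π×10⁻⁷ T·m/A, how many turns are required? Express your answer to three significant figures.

N ≈ 4080 turns

A = πr² = π(7.760×10^-3 m)² = 1.892×10^-4 m².
From L = μ₀N²A/ℓ, N = √(Lℓ / (μ₀A)).
N = √[(6.290×10^-3)(0.629) / ((4π×10⁻⁷)×1.892×10^-4)] = √(1.664×10^7) ≈ 4079.5.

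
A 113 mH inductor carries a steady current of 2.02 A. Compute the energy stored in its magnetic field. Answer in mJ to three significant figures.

U ≈ 231 mJ

Stored magnetic energy: U = ½LI².
U = ½(0.113 H)(2.02 A)² = 0.2305 J.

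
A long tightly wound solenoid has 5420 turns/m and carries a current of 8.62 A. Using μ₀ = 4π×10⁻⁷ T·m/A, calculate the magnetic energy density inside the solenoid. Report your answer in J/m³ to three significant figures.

B = μ₀nI = (4π×10⁻⁷)(5.420×10^3)(8.62) = 5.871×10^-2 T.
u = B²/(2μ₀) = (5.871×10^-2)²/(2×4π×10⁻⁷) = 1.371×10^3 J/m³.

u ≈ 1370 J/m³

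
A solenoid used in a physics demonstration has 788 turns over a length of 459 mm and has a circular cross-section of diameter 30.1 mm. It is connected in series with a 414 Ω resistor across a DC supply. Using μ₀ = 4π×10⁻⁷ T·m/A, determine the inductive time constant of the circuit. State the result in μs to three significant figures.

A = π(d/2)² = π(1.505×10^-2 m)² = 7.116×10^-4 m².
L = μ₀N²A/ℓ = (4π×10⁻⁷)(788)²(7.116×10^-4)/(0.459) = 1.210×10^-3 H.
τ = L/R = (1.210×10^-3)/(414) = 2.922×10^-6 s.

τ ≈ 2.92 μs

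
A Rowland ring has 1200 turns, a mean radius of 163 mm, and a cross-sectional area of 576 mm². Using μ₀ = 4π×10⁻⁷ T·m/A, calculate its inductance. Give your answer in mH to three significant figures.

L ≈ 1.02 mH

For a thin toroid, L = μ₀N²A/(2πR).
L = (4π×10⁻⁷)(1200)²(5.760×10^-4) / (2π×0.163 m) = 1.018×10^-3 H.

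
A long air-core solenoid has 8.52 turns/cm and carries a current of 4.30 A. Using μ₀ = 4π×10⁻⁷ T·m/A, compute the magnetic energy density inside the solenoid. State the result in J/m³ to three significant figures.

B = μ₀nI = (4π×10⁻⁷)(852)(4.30) = 4.604×10^-3 T.
u = B²/(2μ₀) = (4.604×10^-3)²/(2×4π×10⁻⁷) = 8.433 J/m³.

u ≈ 8.43 J/m³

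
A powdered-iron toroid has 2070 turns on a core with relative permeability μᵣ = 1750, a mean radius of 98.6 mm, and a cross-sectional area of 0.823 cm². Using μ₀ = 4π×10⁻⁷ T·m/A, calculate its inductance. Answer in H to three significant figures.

For a thin toroid, L = μ₀μᵣN²A/(2πR).
L = (4π×10⁻⁷)(1750)(2070)²(8.230×10^-5) / (2π×9.860×10^-2 m) = 1.252 H.

L ≈ 1.25 H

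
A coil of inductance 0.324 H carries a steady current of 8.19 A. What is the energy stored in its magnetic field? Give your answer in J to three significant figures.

U ≈ 10.9 J

Stored magnetic energy: U = ½LI².
U = ½(0.324 H)(8.19 A)² = 10.87 J.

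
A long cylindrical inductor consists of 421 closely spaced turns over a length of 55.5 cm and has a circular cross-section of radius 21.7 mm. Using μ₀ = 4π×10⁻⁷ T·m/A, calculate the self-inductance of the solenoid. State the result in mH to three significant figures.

A = πr² = π(2.170×10^-2 m)² = 1.479×10^-3 m².
For a long solenoid, L = μ₀N²A/ℓ.
L = (4π×10⁻⁷)(421)²(1.479×10^-3)/(0.555 m) = 5.937×10^-4 H.

L ≈ 0.594 mH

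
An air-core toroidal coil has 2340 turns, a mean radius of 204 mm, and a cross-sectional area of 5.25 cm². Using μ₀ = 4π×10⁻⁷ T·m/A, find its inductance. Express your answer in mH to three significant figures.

For a thin toroid, L = μ₀N²A/(2πR).
L = (4π×10⁻⁷)(2340)²(5.250×10^-4) / (2π×0.204 m) = 2.818×10^-3 H.

L ≈ 2.82 mH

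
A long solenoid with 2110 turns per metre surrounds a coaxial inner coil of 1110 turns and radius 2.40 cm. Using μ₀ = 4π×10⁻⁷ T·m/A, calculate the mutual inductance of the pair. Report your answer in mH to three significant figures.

M ≈ 5.33 mH

The outer solenoid produces a uniform field B₁ = μ₀n₁I₁ across the inner coil,
so the flux linkage is N₂Φ = N₂B₁A₂ = μ₀n₁N₂A₂·I₁, giving M = μ₀n₁N₂A₂.
A₂ = πr² = π(2.400×10^-2 m)² = 1.810×10^-3 m².
M = (4π×10⁻⁷)(2110)(1110)(1.810×10^-3) = 5.326×10^-3 H.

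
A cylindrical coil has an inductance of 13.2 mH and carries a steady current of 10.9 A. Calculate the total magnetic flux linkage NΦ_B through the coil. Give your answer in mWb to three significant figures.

NΦ_B ≈ 144 mWb

From L = NΦ_B/I, the flux linkage is NΦ_B = LI.
NΦ_B = (1.320×10^-2 H)(10.9 A) = 0.1439 Wb.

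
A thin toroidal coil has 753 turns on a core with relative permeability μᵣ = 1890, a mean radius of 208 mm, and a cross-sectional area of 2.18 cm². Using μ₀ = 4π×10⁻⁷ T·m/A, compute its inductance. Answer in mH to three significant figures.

For a thin toroid, L = μ₀μᵣN²A/(2πR).
L = (4π×10⁻⁷)(1890)(753)²(2.180×10^-4) / (2π×0.208 m) = 0.2246 H.

L ≈ 225 mH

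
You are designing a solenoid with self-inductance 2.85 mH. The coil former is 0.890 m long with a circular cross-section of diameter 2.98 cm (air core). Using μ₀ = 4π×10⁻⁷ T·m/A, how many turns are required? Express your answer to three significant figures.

A = π(d/2)² = π(1.490×10^-2 m)² = 6.9746×10^-4 m².
From L = μ₀N²A/ℓ, N = √(Lℓ / (μ₀A)).
N = √[(2.850×10^-3)(0.89) / ((4π×10⁻⁷)×6.9746×10^-4)] = √(2.894×10^6) ≈ 1701.2.

N ≈ 1700 turns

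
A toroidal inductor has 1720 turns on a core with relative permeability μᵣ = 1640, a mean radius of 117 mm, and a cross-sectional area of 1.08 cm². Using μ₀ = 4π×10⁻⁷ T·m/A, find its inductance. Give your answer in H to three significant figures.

L ≈ 0.896 H

For a thin toroid, L = μ₀μᵣN²A/(2πR).
L = (4π×10⁻⁷)(1640)(1720)²(1.080×10^-4) / (2π×0.117 m) = 0.8957 H.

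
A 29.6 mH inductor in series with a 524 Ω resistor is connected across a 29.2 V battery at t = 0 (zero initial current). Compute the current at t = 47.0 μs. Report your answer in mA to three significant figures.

τ = L/R = 2.960×10^-2/524 = 5.649×10^-5 s; final current I_∞ = ε/R = 29.2/524 = 5.573×10^-2 A.
I(t) = I_∞(1 − e^(−t/τ)) with t/τ = 0.832.
I = (5.573×10^-2)(1 − e^(−0.832)) = 3.148×10^-2 A.

I ≈ 31.5 mA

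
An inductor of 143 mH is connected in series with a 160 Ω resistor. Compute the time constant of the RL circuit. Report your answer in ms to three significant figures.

τ = L/R = (0.143 H)/(160 Ω) = 8.937×10^-4 s.

τ ≈ 0.894 ms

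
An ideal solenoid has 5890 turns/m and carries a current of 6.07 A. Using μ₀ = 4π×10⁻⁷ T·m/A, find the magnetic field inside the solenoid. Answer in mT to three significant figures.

B ≈ 44.9 mT

Inside a long solenoid, B = μ₀nI.
B = (4π×10⁻⁷)(5.890×10^3 m⁻¹)(6.07 A) = 4.493×10^-2 T.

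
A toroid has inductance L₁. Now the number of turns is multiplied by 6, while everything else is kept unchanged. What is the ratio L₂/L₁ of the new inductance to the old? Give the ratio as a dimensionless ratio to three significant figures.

L₂/L₁ = 36.0

For a toroid, L ∝ μᵣN²A/R.
L₂/L₁ = (6)^2 = 36.0.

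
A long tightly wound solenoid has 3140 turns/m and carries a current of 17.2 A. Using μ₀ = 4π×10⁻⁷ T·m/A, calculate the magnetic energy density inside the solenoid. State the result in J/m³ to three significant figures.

u ≈ 1830 J/m³

B = μ₀nI = (4π×10⁻⁷)(3.140×10^3)(17.2) = 6.787×10^-2 T.
u = B²/(2μ₀) = (6.787×10^-2)²/(2×4π×10⁻⁷) = 1.833×10^3 J/m³.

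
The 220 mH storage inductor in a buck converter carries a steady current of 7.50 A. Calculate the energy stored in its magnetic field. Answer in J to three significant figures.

U ≈ 6.19 J

Stored magnetic energy: U = ½LI².
U = ½(0.22 H)(7.50 A)² = 6.188 J.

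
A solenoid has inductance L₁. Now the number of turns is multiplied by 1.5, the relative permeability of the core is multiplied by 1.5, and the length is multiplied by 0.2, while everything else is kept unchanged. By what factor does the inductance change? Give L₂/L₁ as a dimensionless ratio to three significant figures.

For a solenoid, L ∝ μᵣN²A/ℓ.
L₂/L₁ = (1.5)^2 × (1.5) × (0.2)^-1 = 16.9.

L₂/L₁ = 16.9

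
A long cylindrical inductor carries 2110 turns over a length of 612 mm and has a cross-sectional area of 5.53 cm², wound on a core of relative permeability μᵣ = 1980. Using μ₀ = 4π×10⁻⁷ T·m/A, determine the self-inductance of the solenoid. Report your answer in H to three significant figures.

A = 5.53 cm² = 5.530×10^-4 m².
For a long solenoid, L = μ₀μᵣN²A/ℓ.
L = (4π×10⁻⁷)(1980)(2110)²(5.530×10^-4)/(0.612 m) = 10.01 H.

L ≈ 10.0 H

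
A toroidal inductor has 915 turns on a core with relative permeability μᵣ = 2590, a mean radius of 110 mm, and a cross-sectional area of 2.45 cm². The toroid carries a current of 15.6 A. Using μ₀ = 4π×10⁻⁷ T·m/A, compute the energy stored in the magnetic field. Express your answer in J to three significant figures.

U ≈ 118 J

L = μ₀μᵣN²A/(2πR) = (4π×10⁻⁷)(2590)(915)²(2.450×10^-4)/(2π×0.11) = 0.9659 H.
U = ½LI² = ½(0.9659)(15.6)² = 117.5 J.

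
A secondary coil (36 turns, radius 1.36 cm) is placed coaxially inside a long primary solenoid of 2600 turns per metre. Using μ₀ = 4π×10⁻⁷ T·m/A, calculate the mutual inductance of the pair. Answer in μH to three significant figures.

M ≈ 68.3 μH

The outer solenoid produces a uniform field B₁ = μ₀n₁I₁ across the inner coil,
so the flux linkage is N₂Φ = N₂B₁A₂ = μ₀n₁N₂A₂·I₁, giving M = μ₀n₁N₂A₂.
A₂ = πr² = π(1.360×10^-2 m)² = 5.811×10^-4 m².
M = (4π×10⁻⁷)(2600)(36)(5.811×10^-4) = 6.8346×10^-5 H.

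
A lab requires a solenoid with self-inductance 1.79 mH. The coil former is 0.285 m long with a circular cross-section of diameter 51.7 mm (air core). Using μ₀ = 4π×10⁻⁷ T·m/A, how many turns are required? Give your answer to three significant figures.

A = π(d/2)² = π(2.585×10^-2 m)² = 2.099×10^-3 m².
From L = μ₀N²A/ℓ, N = √(Lℓ / (μ₀A)).
N = √[(1.790×10^-3)(0.285) / ((4π×10⁻⁷)×2.099×10^-3)] = √(1.934×10^5) ≈ 439.8.

N ≈ 440 turns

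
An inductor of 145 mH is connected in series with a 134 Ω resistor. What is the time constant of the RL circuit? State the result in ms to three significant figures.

τ = L/R = (0.145 H)/(134 Ω) = 1.082×10^-3 s.

τ ≈ 1.08 ms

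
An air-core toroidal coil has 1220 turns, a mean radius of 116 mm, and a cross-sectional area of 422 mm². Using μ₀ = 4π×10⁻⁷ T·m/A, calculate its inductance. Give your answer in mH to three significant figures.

For a thin toroid, L = μ₀N²A/(2πR).
L = (4π×10⁻⁷)(1220)²(4.220×10^-4) / (2π×0.116 m) = 1.083×10^-3 H.

L ≈ 1.08 mH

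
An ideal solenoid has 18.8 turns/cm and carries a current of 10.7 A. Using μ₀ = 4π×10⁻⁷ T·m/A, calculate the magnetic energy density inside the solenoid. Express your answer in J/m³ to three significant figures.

B = μ₀nI = (4π×10⁻⁷)(1.880×10^3)(10.7) = 2.528×10^-2 T.
u = B²/(2μ₀) = (2.528×10^-2)²/(2×4π×10⁻⁷) = 254.3 J/m³.

u ≈ 254 J/m³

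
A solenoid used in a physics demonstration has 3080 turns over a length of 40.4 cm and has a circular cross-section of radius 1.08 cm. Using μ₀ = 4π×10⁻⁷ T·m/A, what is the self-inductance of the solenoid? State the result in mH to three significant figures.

A = πr² = π(1.080×10^-2 m)² = 3.664×10^-4 m².
For a long solenoid, L = μ₀N²A/ℓ.
L = (4π×10⁻⁷)(3080)²(3.664×10^-4)/(0.404 m) = 1.081×10^-2 H.

L ≈ 10.8 mH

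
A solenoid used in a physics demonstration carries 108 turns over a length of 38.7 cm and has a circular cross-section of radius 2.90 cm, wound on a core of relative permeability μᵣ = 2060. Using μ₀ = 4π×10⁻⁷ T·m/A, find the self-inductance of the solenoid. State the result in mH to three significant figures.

A = πr² = π(2.900×10^-2 m)² = 2.642×10^-3 m².
For a long solenoid, L = μ₀μᵣN²A/ℓ.
L = (4π×10⁻⁷)(2060)(108)²(2.642×10^-3)/(0.387 m) = 0.2061 H.

L ≈ 206 mH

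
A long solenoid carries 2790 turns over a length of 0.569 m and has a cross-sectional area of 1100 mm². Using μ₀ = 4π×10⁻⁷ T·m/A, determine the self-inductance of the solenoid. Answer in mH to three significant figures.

A = 1100 mm² = 1.100×10^-3 m².
For a long solenoid, L = μ₀N²A/ℓ.
L = (4π×10⁻⁷)(2790)²(1.100×10^-3)/(0.569 m) = 1.891×10^-2 H.

L ≈ 18.9 mH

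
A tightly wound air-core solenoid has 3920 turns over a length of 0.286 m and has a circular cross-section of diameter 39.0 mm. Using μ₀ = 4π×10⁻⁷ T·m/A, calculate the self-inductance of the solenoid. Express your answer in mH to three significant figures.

A = π(d/2)² = π(1.950×10^-2 m)² = 1.1946×10^-3 m².
For a long solenoid, L = μ₀N²A/ℓ.
L = (4π×10⁻⁷)(3920)²(1.1946×10^-3)/(0.286 m) = 8.066×10^-2 H.

L ≈ 80.7 mH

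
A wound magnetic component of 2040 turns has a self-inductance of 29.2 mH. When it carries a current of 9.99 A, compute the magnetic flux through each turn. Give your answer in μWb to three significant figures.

Φ_B ≈ 143 μWb

From L = NΦ_B/I, the flux per turn is Φ_B = LI/N.
Φ_B = (2.920×10^-2 H)(9.99 A)/2040 = 1.430×10^-4 Wb.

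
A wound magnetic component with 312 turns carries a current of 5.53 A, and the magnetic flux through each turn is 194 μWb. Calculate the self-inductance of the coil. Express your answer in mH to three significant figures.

L ≈ 10.9 mH

Self-inductance is defined by L = NΦ_B/I (flux linkage over current).
L = (312)(1.940×10^-4 Wb)/(5.53 A) = 1.0945×10^-2 H.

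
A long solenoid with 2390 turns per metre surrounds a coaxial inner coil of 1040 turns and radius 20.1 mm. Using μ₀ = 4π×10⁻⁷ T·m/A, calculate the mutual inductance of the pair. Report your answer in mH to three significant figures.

M ≈ 3.96 mH

The outer solenoid produces a uniform field B₁ = μ₀n₁I₁ across the inner coil,
so the flux linkage is N₂Φ = N₂B₁A₂ = μ₀n₁N₂A₂·I₁, giving M = μ₀n₁N₂A₂.
A₂ = πr² = π(2.010×10^-2 m)² = 1.269×10^-3 m².
M = (4π×10⁻⁷)(2390)(1040)(1.269×10^-3) = 3.964×10^-3 H.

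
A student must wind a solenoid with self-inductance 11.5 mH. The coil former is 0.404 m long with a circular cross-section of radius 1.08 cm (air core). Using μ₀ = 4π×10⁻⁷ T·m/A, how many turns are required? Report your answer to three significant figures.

A = πr² = π(1.080×10^-2 m)² = 3.664×10^-4 m².
From L = μ₀N²A/ℓ, N = √(Lℓ / (μ₀A)).
N = √[(1.150×10^-2)(0.404) / ((4π×10⁻⁷)×3.664×10^-4)] = √(1.009×10^7) ≈ 3176.4.

N ≈ 3180 turns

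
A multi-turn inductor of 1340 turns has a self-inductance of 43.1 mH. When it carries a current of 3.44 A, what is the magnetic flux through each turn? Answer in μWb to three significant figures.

From L = NΦ_B/I, the flux per turn is Φ_B = LI/N.
Φ_B = (4.310×10^-2 H)(3.44 A)/1340 = 1.106×10^-4 Wb.

Φ_B ≈ 111 μWb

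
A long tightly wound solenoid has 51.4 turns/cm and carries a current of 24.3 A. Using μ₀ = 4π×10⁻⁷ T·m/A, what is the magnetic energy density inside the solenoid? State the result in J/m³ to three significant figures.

B = μ₀nI = (4π×10⁻⁷)(5.140×10^3)(24.3) = 0.157 T.
u = B²/(2μ₀) = (0.157)²/(2×4π×10⁻⁷) = 9.802×10^3 J/m³.

u ≈ 9800 J/m³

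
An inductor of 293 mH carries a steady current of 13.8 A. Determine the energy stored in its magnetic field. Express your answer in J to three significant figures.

Stored magnetic energy: U = ½LI².
U = ½(0.293 H)(13.8 A)² = 27.9 J.

U ≈ 27.9 J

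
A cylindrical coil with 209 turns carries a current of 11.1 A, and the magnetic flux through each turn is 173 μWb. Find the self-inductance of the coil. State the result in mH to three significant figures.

L ≈ 3.26 mH

Self-inductance is defined by L = NΦ_B/I (flux linkage over current).
L = (209)(1.730×10^-4 Wb)/(11.1 A) = 3.257×10^-3 H.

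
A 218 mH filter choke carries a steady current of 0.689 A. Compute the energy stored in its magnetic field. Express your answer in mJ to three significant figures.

U ≈ 51.7 mJ

Stored magnetic energy: U = ½LI².
U = ½(0.218 H)(0.689 A)² = 5.174×10^-2 J.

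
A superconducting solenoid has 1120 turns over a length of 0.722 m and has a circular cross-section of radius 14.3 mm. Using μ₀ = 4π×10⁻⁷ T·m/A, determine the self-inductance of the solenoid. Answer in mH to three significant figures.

A = πr² = π(1.430×10^-2 m)² = 6.424×10^-4 m².
For a long solenoid, L = μ₀N²A/ℓ.
L = (4π×10⁻⁷)(1120)²(6.424×10^-4)/(0.722 m) = 1.403×10^-3 H.

L ≈ 1.40 mH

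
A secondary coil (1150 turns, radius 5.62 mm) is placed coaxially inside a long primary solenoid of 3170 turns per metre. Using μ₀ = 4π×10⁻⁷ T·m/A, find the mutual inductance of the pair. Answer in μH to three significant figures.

M ≈ 455 μH

The outer solenoid produces a uniform field B₁ = μ₀n₁I₁ across the inner coil,
so the flux linkage is N₂Φ = N₂B₁A₂ = μ₀n₁N₂A₂·I₁, giving M = μ₀n₁N₂A₂.
A₂ = πr² = π(5.620×10^-3 m)² = 9.923×10^-5 m².
M = (4π×10⁻⁷)(3170)(1150)(9.923×10^-5) = 4.546×10^-4 H.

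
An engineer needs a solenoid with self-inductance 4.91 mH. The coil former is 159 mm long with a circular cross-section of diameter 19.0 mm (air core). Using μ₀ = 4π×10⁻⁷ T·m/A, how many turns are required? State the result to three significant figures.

N ≈ 1480 turns

A = π(d/2)² = π(9.500×10^-3 m)² = 2.835×10^-4 m².
From L = μ₀N²A/ℓ, N = √(Lℓ / (μ₀A)).
N = √[(4.910×10^-3)(0.159) / ((4π×10⁻⁷)×2.835×10^-4)] = √(2.191×10^6) ≈ 1480.3.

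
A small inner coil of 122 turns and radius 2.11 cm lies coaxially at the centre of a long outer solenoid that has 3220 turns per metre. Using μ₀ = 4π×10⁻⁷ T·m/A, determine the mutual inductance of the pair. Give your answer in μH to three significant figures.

M ≈ 690 μH

The outer solenoid produces a uniform field B₁ = μ₀n₁I₁ across the inner coil,
so the flux linkage is N₂Φ = N₂B₁A₂ = μ₀n₁N₂A₂·I₁, giving M = μ₀n₁N₂A₂.
A₂ = πr² = π(2.110×10^-2 m)² = 1.399×10^-3 m².
M = (4π×10⁻⁷)(3220)(122)(1.399×10^-3) = 6.9046×10^-4 H.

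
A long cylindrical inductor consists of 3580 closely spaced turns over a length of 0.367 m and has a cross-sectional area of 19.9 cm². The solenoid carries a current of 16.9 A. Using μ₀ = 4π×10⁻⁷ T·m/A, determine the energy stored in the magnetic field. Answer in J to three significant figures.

U ≈ 12.5 J

A = 19.9 cm² = 1.990×10^-3 m².
L = μ₀N²A/ℓ = (4π×10⁻⁷)(3580)²(1.990×10^-3)/(0.367) = 8.733×10^-2 H.
U = ½LI² = ½(8.733×10^-2)(16.9)² = 12.47 J.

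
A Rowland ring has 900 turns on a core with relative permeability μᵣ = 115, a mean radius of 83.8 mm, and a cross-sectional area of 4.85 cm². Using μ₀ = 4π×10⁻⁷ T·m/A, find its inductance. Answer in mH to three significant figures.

L ≈ 108 mH

For a thin toroid, L = μ₀μᵣN²A/(2πR).
L = (4π×10⁻⁷)(115)(900)²(4.850×10^-4) / (2π×8.380×10^-2 m) = 0.1078 H.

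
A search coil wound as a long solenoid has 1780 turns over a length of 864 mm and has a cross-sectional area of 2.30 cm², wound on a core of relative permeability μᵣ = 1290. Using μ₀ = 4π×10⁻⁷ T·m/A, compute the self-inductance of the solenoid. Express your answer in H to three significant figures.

A = 2.30 cm² = 2.300×10^-4 m².
For a long solenoid, L = μ₀μᵣN²A/ℓ.
L = (4π×10⁻⁷)(1290)(1780)²(2.300×10^-4)/(0.864 m) = 1.367 H.

L ≈ 1.37 H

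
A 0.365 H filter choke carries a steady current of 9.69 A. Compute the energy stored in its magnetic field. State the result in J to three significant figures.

U ≈ 17.1 J

Stored magnetic energy: U = ½LI².
U = ½(0.365 H)(9.69 A)² = 17.14 J.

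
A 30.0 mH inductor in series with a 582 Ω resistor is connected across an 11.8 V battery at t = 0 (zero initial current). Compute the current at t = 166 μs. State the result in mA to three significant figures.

τ = L/R = 3.000×10^-2/582 = 5.1546×10^-5 s; final current I_∞ = ε/R = 11.8/582 = 2.027×10^-2 A.
I(t) = I_∞(1 − e^(−t/τ)) with t/τ = 3.220.
I = (2.027×10^-2)(1 − e^(−3.220)) = 1.947×10^-2 A.

I ≈ 19.5 mA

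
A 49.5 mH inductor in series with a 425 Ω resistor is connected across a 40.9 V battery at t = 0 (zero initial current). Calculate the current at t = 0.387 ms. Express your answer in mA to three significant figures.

τ = L/R = 4.950×10^-2/425 = 1.1647×10^-4 s; final current I_∞ = ε/R = 40.9/425 = 9.624×10^-2 A.
I(t) = I_∞(1 − e^(−t/τ)) with t/τ = 3.323.
I = (9.624×10^-2)(1 − e^(−3.323)) = 9.277×10^-2 A.

I ≈ 92.8 mA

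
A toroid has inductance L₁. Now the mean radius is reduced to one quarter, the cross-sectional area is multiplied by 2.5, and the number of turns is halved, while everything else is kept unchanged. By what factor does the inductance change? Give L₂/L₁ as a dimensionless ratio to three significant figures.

L₂/L₁ = 2.50

For a toroid, L ∝ μᵣN²A/R.
L₂/L₁ = (0.25)^-1 × (2.5) × (0.5)^2 = 2.50.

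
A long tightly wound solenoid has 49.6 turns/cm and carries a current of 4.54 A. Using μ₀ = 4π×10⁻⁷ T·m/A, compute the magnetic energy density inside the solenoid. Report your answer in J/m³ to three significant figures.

u ≈ 319 J/m³

B = μ₀nI = (4π×10⁻⁷)(4.960×10^3)(4.54) = 2.830×10^-2 T.
u = B²/(2μ₀) = (2.830×10^-2)²/(2×4π×10⁻⁷) = 318.6 J/m³.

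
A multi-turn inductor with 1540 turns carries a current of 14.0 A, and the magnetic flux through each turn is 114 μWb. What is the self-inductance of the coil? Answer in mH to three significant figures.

L ≈ 12.5 mH

Self-inductance is defined by L = NΦ_B/I (flux linkage over current).
L = (1540)(1.140×10^-4 Wb)/(14.0 A) = 1.254×10^-2 H.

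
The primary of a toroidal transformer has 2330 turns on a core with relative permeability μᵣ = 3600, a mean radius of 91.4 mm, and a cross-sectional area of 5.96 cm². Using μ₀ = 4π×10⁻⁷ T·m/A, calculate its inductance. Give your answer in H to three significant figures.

L ≈ 25.5 H

For a thin toroid, L = μ₀μᵣN²A/(2πR).
L = (4π×10⁻⁷)(3600)(2330)²(5.960×10^-4) / (2π×9.140×10^-2 m) = 25.49 H.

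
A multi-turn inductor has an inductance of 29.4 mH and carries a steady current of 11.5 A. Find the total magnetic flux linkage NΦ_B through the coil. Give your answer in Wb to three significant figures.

NΦ_B ≈ 0.338 Wb

From L = NΦ_B/I, the flux linkage is NΦ_B = LI.
NΦ_B = (2.940×10^-2 H)(11.5 A) = 0.3381 Wb.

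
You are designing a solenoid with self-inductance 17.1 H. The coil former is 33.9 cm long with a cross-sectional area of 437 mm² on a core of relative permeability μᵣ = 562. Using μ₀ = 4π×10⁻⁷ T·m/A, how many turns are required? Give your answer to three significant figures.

A = 437 mm² = 4.370×10^-4 m².
From L = μ₀μᵣN²A/ℓ, N = √(Lℓ / (μ₀μᵣA)).
N = √[(17.1)(0.339) / ((4π×10⁻⁷)(562)×4.370×10^-4)] = √(1.878×10^7) ≈ 4334.0.

N ≈ 4330 turns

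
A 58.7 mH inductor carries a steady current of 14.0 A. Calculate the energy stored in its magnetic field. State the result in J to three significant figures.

U ≈ 5.75 J

Stored magnetic energy: U = ½LI².
U = ½(5.870×10^-2 H)(14.0 A)² = 5.753 J.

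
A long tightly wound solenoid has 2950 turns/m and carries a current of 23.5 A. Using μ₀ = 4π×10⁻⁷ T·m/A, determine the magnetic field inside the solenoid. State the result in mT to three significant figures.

Inside a long solenoid, B = μ₀nI.
B = (4π×10⁻⁷)(2.950×10^3 m⁻¹)(23.5 A) = 8.712×10^-2 T.

B ≈ 87.1 mT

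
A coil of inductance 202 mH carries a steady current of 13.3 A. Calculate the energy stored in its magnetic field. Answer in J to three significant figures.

Stored magnetic energy: U = ½LI².
U = ½(0.202 H)(13.3 A)² = 17.87 J.

U ≈ 17.9 J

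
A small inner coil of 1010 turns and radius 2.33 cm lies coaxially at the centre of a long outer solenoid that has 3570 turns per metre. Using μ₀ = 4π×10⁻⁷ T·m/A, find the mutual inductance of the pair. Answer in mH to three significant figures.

M ≈ 7.73 mH

The outer solenoid produces a uniform field B₁ = μ₀n₁I₁ across the inner coil,
so the flux linkage is N₂Φ = N₂B₁A₂ = μ₀n₁N₂A₂·I₁, giving M = μ₀n₁N₂A₂.
A₂ = πr² = π(2.330×10^-2 m)² = 1.706×10^-3 m².
M = (4π×10⁻⁷)(3570)(1010)(1.706×10^-3) = 7.728×10^-3 H.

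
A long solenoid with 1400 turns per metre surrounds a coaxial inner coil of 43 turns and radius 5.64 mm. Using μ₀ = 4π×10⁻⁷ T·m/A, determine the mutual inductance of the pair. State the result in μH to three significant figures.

The outer solenoid produces a uniform field B₁ = μ₀n₁I₁ across the inner coil,
so the flux linkage is N₂Φ = N₂B₁A₂ = μ₀n₁N₂A₂·I₁, giving M = μ₀n₁N₂A₂.
A₂ = πr² = π(5.640×10^-3 m)² = 9.993×10^-5 m².
M = (4π×10⁻⁷)(1400)(43)(9.993×10^-5) = 7.560×10^-6 H.

M ≈ 7.56 μH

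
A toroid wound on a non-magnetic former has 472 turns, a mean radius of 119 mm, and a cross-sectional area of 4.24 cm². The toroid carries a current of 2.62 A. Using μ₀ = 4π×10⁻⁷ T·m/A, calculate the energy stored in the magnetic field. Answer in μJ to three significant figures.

L = μ₀N²A/(2πR) = (4π×10⁻⁷)(472)²(4.240×10^-4)/(2π×0.119) = 1.588×10^-4 H.
U = ½LI² = ½(1.588×10^-4)(2.62)² = 5.449×10^-4 J.

U ≈ 545 μJ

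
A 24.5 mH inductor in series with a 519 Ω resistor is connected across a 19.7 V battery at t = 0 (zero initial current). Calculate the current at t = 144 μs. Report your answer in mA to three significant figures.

τ = L/R = 2.450×10^-2/519 = 4.721×10^-5 s; final current I_∞ = ε/R = 19.7/519 = 3.796×10^-2 A.
I(t) = I_∞(1 − e^(−t/τ)) with t/τ = 3.050.
I = (3.796×10^-2)(1 − e^(−3.050)) = 3.616×10^-2 A.

I ≈ 36.2 mA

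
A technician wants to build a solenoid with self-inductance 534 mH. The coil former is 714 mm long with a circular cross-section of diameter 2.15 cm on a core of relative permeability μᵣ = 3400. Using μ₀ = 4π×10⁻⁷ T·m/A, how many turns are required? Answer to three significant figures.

A = π(d/2)² = π(1.075×10^-2 m)² = 3.631×10^-4 m².
From L = μ₀μᵣN²A/ℓ, N = √(Lℓ / (μ₀μᵣA)).
N = √[(0.534)(0.714) / ((4π×10⁻⁷)(3400)×3.631×10^-4)] = √(2.458×10^5) ≈ 495.8.

N ≈ 496 turns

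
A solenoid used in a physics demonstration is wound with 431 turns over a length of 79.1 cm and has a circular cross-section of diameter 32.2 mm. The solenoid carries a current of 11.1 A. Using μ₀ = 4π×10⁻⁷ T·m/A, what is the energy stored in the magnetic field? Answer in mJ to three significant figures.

U ≈ 14.8 mJ

A = π(d/2)² = π(1.610×10^-2 m)² = 8.143×10^-4 m².
L = μ₀N²A/ℓ = (4π×10⁻⁷)(431)²(8.143×10^-4)/(0.791) = 2.403×10^-4 H.
U = ½LI² = ½(2.403×10^-4)(11.1)² = 1.480×10^-2 J.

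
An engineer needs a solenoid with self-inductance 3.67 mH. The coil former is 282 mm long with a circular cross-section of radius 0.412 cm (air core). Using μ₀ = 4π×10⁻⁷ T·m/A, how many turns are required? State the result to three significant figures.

N ≈ 3930 turns

A = πr² = π(4.120×10^-3 m)² = 5.333×10^-5 m².
From L = μ₀N²A/ℓ, N = √(Lℓ / (μ₀A)).
N = √[(3.670×10^-3)(0.282) / ((4π×10⁻⁷)×5.333×10^-5)] = √(1.544×10^7) ≈ 3929.9.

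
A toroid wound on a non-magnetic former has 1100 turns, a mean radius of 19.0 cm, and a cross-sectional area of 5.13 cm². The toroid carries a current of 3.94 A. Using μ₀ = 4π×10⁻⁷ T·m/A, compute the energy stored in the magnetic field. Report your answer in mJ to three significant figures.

U ≈ 5.07 mJ

L = μ₀N²A/(2πR) = (4π×10⁻⁷)(1100)²(5.130×10^-4)/(2π×0.19) = 6.534×10^-4 H.
U = ½LI² = ½(6.534×10^-4)(3.94)² = 5.072×10^-3 J.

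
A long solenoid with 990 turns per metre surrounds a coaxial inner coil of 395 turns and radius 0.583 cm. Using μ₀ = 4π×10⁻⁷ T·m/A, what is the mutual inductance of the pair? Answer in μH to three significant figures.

M ≈ 52.5 μH

The outer solenoid produces a uniform field B₁ = μ₀n₁I₁ across the inner coil,
so the flux linkage is N₂Φ = N₂B₁A₂ = μ₀n₁N₂A₂·I₁, giving M = μ₀n₁N₂A₂.
A₂ = πr² = π(5.830×10^-3 m)² = 1.068×10^-4 m².
M = (4π×10⁻⁷)(990)(395)(1.068×10^-4) = 5.247×10^-5 H.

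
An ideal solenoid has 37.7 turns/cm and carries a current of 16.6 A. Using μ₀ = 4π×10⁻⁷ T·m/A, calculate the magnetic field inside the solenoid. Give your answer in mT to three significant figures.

Inside a long solenoid, B = μ₀nI.
B = (4π×10⁻⁷)(3.770×10^3 m⁻¹)(16.6 A) = 7.864×10^-2 T.

B ≈ 78.6 mT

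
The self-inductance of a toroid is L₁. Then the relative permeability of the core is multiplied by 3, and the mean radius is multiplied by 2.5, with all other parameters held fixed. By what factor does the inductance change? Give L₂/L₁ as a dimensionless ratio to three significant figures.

L₂/L₁ = 1.20

For a toroid, L ∝ μᵣN²A/R.
L₂/L₁ = (3) × (2.5)^-1 = 1.20.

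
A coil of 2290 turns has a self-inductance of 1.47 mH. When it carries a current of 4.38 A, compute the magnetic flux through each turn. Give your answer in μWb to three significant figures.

Φ_B ≈ 2.81 μWb

From L = NΦ_B/I, the flux per turn is Φ_B = LI/N.
Φ_B = (1.470×10^-3 H)(4.38 A)/2290 = 2.812×10^-6 Wb.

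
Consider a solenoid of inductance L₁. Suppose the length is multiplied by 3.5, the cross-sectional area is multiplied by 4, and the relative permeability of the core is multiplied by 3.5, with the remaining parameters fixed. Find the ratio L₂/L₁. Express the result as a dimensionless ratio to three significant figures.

For a solenoid, L ∝ μᵣN²A/ℓ.
L₂/L₁ = (3.5)^-1 × (4) × (3.5) = 4.00.

L₂/L₁ = 4.00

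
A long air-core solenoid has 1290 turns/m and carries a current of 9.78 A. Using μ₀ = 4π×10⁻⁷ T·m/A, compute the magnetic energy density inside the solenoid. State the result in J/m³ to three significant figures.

u ≈ 100 J/m³

B = μ₀nI = (4π×10⁻⁷)(1.290×10^3)(9.78) = 1.585×10^-2 T.
u = B²/(2μ₀) = (1.585×10^-2)²/(2×4π×10⁻⁷) = 100 J/m³.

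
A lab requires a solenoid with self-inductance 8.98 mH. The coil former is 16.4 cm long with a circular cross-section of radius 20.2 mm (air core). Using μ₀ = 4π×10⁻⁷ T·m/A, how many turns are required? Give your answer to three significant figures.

N ≈ 956 turns

A = πr² = π(2.020×10^-2 m)² = 1.282×10^-3 m².
From L = μ₀N²A/ℓ, N = √(Lℓ / (μ₀A)).
N = √[(8.980×10^-3)(0.164) / ((4π×10⁻⁷)×1.282×10^-3)] = √(9.142×10^5) ≈ 956.2.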